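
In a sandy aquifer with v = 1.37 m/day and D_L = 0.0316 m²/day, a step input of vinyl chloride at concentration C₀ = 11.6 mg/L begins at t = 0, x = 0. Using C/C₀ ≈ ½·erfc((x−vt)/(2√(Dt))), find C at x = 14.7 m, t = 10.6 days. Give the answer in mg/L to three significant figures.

4.80 mg/L

For a continuous step input, C/C₀ ≈ ½·erfc((x−vt)/(2√(Dt))).
vt = 1.37 × 10.6 = 14.522 m and 2√(Dt) = 2√(0.0316 × 10.6) = 1.158 m.
Argument (x−vt)/(2√(Dt)) = (14.7 − 14.522)/1.158 = 0.1537; ½·erfc(0.1537) = 0.4140.
C = 11.6 × 0.4140 = 4.80 mg/L.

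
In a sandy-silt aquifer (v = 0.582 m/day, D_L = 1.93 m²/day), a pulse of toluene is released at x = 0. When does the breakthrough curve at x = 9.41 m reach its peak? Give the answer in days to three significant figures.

For the 1D instantaneous-source solution, setting ∂C/∂t = 0 at fixed x gives v²t² + 2Dt − x² = 0, so t = (√(D² + v²x²) − D)/v².
√(D² + v²x²) = √(1.93² + 0.582² × 9.41²) = 5.807; v² = 0.338724.
t = (5.807 − 1.93)/0.338724 = 11.4 days (vs. the pure-advection estimate x/v = 16.2 d).

11.4 days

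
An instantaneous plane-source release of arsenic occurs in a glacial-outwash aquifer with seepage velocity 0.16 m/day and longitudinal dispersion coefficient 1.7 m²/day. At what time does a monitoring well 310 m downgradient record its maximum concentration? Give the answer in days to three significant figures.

For the 1D instantaneous-source solution, setting ∂C/∂t = 0 at fixed x gives v²t² + 2Dt − x² = 0, so t = (√(D² + v²x²) − D)/v².
√(D² + v²x²) = √(1.7² + 0.16² × 310²) = 49.63; v² = 0.0256.
t = (49.63 − 1.7)/0.0256 = 1870 days (vs. the pure-advection estimate x/v = 1940 d).

1870 days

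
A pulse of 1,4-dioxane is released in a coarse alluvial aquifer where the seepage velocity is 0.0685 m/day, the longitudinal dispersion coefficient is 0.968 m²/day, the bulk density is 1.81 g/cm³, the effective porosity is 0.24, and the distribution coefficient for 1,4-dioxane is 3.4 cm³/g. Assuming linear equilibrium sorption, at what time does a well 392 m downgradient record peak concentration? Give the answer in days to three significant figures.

147000 days

Retardation factor R = 1 + ρ_b·K_d/n = 1 + 1.81 × 3.4/0.24 = 26.64.
Sorption retards both mechanisms: v_R = v/R = 0.002571 m/day, D_R = D/R = 0.03634 m²/day.
Peak time from v_R²t² + 2D_R t − x² = 0: t = (√(D_R² + v_R²x²) − D_R)/v_R².
√(D_R² + v_R²x²) = √(0.03634² + 0.002571² × 392²) = 1.008; v_R² = 6.610e-06.
t = (1.008 − 0.03634)/6.610e-06 = 147000 days.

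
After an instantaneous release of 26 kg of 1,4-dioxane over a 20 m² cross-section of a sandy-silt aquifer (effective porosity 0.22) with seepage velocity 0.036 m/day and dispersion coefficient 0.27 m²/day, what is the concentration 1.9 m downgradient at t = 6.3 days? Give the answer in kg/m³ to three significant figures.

For an instantaneous plane source, C(x,t) = M/(n_e·A·√(4πDt)) · exp(−(x−vt)²/(4Dt)), with n_e·A the pore (flow) area.
Plume center vt = 0.036 × 6.3 = 0.2268 m, so the well at 1.9 m is 1.6732 m downgradient of the peak.
√(4πDt) = 4.623 m, giving peak height M/(n_e·A·√(4πDt)) = 26/(0.22 × 20 × 4.623) = 1.278 kg/m³.
(x−vt)²/(4Dt) = (1.6732)²/(4 × 0.27 × 6.3) = 0.4115; exp(−0.4115) = 0.6627.
C = 1.278 × 0.6627 = 0.847 kg/m³.

0.847 kg/m³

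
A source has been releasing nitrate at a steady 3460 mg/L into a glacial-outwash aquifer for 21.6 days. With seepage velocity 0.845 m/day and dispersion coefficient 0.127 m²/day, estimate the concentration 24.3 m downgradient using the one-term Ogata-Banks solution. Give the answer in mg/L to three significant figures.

17.0 mg/L

For a continuous step input, C/C₀ ≈ ½·erfc((x−vt)/(2√(Dt))).
vt = 0.845 × 21.6 = 18.252 m and 2√(Dt) = 2√(0.127 × 21.6) = 3.313 m.
Argument (x−vt)/(2√(Dt)) = (24.3 − 18.252)/3.313 = 1.826; ½·erfc(1.826) = 0.004906.
C = 3460 × 0.004906 = 17.0 mg/L.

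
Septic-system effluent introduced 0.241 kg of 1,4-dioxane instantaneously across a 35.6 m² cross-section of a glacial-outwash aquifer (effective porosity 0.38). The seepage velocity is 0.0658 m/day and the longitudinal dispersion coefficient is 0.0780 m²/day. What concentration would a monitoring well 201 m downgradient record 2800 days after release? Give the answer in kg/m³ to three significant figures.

0.000247 kg/m³

For an instantaneous plane source, C(x,t) = M/(n_e·A·√(4πDt)) · exp(−(x−vt)²/(4Dt)), with n_e·A the pore (flow) area.
Plume center vt = 0.0658 × 2800 = 184.24 m, so the well at 201 m is 16.76 m downgradient of the peak.
√(4πDt) = 52.39 m, giving peak height M/(n_e·A·√(4πDt)) = 0.241/(0.38 × 35.6 × 52.39) = 0.0003400 kg/m³.
(x−vt)²/(4Dt) = (16.76)²/(4 × 0.0780 × 2800) = 0.3215; exp(−0.3215) = 0.7251.
C = 0.0003400 × 0.7251 = 0.000247 kg/m³.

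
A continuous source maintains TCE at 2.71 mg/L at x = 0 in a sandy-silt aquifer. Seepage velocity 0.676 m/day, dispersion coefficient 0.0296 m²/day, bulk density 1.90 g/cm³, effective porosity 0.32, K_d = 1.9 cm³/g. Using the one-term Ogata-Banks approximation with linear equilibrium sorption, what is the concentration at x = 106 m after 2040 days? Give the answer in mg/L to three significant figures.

2.65 mg/L

Retardation factor R = 1 + ρ_b·K_d/n = 1 + 1.90 × 1.9/0.32 = 12.28.
Sorption retards both mechanisms: v_R = v/R = 0.05505 m/day, D_R = D/R = 0.002410 m²/day.
v_R·t = 0.05505 × 2040 = 112.302 m; 2√(D_R t) = 4.435 m; argument = (106 − 112.302)/4.435 = -1.421.
C = C₀ × ½·erfc(-1.421) = 2.71 × 0.9778 = 2.65 mg/L.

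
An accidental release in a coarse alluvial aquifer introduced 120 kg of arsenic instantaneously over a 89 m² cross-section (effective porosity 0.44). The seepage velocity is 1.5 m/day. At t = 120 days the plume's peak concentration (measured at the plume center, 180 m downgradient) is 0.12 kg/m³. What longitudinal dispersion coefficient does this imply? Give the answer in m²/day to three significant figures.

At the plume center C_max = M/(n_e·A·√(4πDt)), so D = M²/(4πt·(n_e·A·C_max)²).
n_e·A·C_max = 0.44 × 89 × 0.12 = 4.699 kg/m.
D = 120²/(4π × 120 × 4.699²) = 0.432 m²/day.

0.432 m²/day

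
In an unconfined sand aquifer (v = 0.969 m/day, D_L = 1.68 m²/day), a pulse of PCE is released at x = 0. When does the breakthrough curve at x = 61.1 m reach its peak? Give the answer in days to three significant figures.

61.3 days

For the 1D instantaneous-source solution, setting ∂C/∂t = 0 at fixed x gives v²t² + 2Dt − x² = 0, so t = (√(D² + v²x²) − D)/v².
√(D² + v²x²) = √(1.68² + 0.969² × 61.1²) = 59.23; v² = 0.938961.
t = (59.23 − 1.68)/0.938961 = 61.3 days (vs. the pure-advection estimate x/v = 63.1 d).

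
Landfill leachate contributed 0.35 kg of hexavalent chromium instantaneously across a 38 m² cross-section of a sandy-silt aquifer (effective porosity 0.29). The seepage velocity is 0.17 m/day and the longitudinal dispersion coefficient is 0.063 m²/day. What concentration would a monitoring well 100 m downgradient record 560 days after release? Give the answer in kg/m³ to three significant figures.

For an instantaneous plane source, C(x,t) = M/(n_e·A·√(4πDt)) · exp(−(x−vt)²/(4Dt)), with n_e·A the pore (flow) area.
Plume center vt = 0.17 × 560 = 95.2 m, so the well at 100 m is 4.8 m downgradient of the peak.
√(4πDt) = 21.06 m, giving peak height M/(n_e·A·√(4πDt)) = 0.35/(0.29 × 38 × 21.06) = 0.001508 kg/m³.
(x−vt)²/(4Dt) = (4.8)²/(4 × 0.063 × 560) = 0.1633; exp(−0.1633) = 0.8493.
C = 0.001508 × 0.8493 = 0.00128 kg/m³.

0.00128 kg/m³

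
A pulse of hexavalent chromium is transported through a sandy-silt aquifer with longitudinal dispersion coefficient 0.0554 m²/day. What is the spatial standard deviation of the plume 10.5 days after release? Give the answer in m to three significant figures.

Dispersive spreading gives a Gaussian with σ² = 2Dt; advection only shifts the center.
σ = √(2 × 0.0554 × 10.5) = 1.08 m.

1.08 m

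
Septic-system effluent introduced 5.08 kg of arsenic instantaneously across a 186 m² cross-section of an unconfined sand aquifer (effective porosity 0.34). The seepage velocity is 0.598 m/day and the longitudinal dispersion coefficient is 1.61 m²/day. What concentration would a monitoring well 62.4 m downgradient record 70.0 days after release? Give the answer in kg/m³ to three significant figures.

0.000837 kg/m³

For an instantaneous plane source, C(x,t) = M/(n_e·A·√(4πDt)) · exp(−(x−vt)²/(4Dt)), with n_e·A the pore (flow) area.
Plume center vt = 0.598 × 70.0 = 41.86 m, so the well at 62.4 m is 20.54 m downgradient of the peak.
√(4πDt) = 37.63 m, giving peak height M/(n_e·A·√(4πDt)) = 5.08/(0.34 × 186 × 37.63) = 0.002135 kg/m³.
(x−vt)²/(4Dt) = (20.54)²/(4 × 1.61 × 70.0) = 0.9359; exp(−0.9359) = 0.3922.
C = 0.002135 × 0.3922 = 0.000837 kg/m³.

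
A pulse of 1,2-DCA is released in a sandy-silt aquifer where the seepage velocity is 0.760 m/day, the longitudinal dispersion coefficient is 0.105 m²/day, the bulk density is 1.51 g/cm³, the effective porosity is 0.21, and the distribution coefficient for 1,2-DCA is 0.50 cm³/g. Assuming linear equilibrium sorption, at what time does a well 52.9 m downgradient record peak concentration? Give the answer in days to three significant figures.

Retardation factor R = 1 + ρ_b·K_d/n = 1 + 1.51 × 0.50/0.21 = 4.595.
Sorption retards both mechanisms: v_R = v/R = 0.1654 m/day, D_R = D/R = 0.02285 m²/day.
Peak time from v_R²t² + 2D_R t − x² = 0: t = (√(D_R² + v_R²x²) − D_R)/v_R².
√(D_R² + v_R²x²) = √(0.02285² + 0.1654² × 52.9²) = 8.750; v_R² = 0.02736.
t = (8.750 − 0.02285)/0.02736 = 319 days.

319 days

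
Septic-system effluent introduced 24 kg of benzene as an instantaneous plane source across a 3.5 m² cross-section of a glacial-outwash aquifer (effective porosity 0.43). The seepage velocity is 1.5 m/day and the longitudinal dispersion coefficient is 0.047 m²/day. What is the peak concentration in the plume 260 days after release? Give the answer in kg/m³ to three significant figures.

The peak of an instantaneous 1D plume sits at x = vt; there the Gaussian factor is 1 and C_max = M/(n_e·A·√(4πDt)), where n_e·A is the pore area the mass is dissolved in.
√(4πDt) = √(4π × 0.047 × 260) = 12.39 m, so C_max = 24/(0.43 × 3.5 × 12.39) = 1.29 kg/m³.

1.29 kg/m³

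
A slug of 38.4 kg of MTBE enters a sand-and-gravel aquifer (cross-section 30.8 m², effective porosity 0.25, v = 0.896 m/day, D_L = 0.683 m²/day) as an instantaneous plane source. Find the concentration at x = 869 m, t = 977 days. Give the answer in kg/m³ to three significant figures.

0.0536 kg/m³

For an instantaneous plane source, C(x,t) = M/(n_e·A·√(4πDt)) · exp(−(x−vt)²/(4Dt)), with n_e·A the pore (flow) area.
Plume center vt = 0.896 × 977 = 875.392 m, so the well at 869 m is 6.392 m upgradient of the peak.
√(4πDt) = 91.57 m, giving peak height M/(n_e·A·√(4πDt)) = 38.4/(0.25 × 30.8 × 91.57) = 0.05446 kg/m³.
(x−vt)²/(4Dt) = (-6.392)²/(4 × 0.683 × 977) = 0.01531; exp(−0.01531) = 0.9848.
C = 0.05446 × 0.9848 = 0.0536 kg/m³.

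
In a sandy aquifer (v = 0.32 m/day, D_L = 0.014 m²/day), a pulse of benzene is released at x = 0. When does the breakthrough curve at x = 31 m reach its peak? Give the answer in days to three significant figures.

For the 1D instantaneous-source solution, setting ∂C/∂t = 0 at fixed x gives v²t² + 2Dt − x² = 0, so t = (√(D² + v²x²) − D)/v².
√(D² + v²x²) = √(0.014² + 0.32² × 31²) = 9.920; v² = 0.1024.
t = (9.920 − 0.014)/0.1024 = 96.7 days (vs. the pure-advection estimate x/v = 96.9 d).

96.7 days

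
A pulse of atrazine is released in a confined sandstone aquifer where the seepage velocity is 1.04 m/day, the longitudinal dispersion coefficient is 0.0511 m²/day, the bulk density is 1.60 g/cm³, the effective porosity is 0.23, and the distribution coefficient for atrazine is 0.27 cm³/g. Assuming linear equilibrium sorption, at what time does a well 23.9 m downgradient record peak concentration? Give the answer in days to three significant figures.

66.0 days

Retardation factor R = 1 + ρ_b·K_d/n = 1 + 1.60 × 0.27/0.23 = 2.878.
Sorption retards both mechanisms: v_R = v/R = 0.3614 m/day, D_R = D/R = 0.01776 m²/day.
Peak time from v_R²t² + 2D_R t − x² = 0: t = (√(D_R² + v_R²x²) − D_R)/v_R².
√(D_R² + v_R²x²) = √(0.01776² + 0.3614² × 23.9²) = 8.637; v_R² = 0.1306.
t = (8.637 − 0.01776)/0.1306 = 66.0 days.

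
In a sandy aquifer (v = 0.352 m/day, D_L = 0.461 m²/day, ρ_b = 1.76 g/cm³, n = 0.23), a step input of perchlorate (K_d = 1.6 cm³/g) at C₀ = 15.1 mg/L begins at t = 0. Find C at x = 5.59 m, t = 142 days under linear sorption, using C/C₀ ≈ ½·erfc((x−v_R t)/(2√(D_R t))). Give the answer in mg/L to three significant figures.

Retardation factor R = 1 + ρ_b·K_d/n = 1 + 1.76 × 1.6/0.23 = 13.24.
Sorption retards both mechanisms: v_R = v/R = 0.02659 m/day, D_R = D/R = 0.03482 m²/day.
v_R·t = 0.02659 × 142 = 3.77578 m; 2√(D_R t) = 4.447 m; argument = (5.59 − 3.77578)/4.447 = 0.4080.
C = C₀ × ½·erfc(0.4080) = 15.1 × 0.2820 = 4.26 mg/L.

4.26 mg/L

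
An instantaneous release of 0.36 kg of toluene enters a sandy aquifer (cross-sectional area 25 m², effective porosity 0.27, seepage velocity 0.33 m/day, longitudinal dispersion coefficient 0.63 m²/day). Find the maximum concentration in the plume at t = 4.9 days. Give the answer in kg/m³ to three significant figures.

The peak of an instantaneous 1D plume sits at x = vt; there the Gaussian factor is 1 and C_max = M/(n_e·A·√(4πDt)), where n_e·A is the pore area the mass is dissolved in.
√(4πDt) = √(4π × 0.63 × 4.9) = 6.228 m, so C_max = 0.36/(0.27 × 25 × 6.228) = 0.00856 kg/m³.

0.00856 kg/m³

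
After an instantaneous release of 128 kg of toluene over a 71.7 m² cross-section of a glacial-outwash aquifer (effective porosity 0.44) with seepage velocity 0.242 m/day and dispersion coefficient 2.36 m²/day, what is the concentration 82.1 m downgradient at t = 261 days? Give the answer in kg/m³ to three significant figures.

For an instantaneous plane source, C(x,t) = M/(n_e·A·√(4πDt)) · exp(−(x−vt)²/(4Dt)), with n_e·A the pore (flow) area.
Plume center vt = 0.242 × 261 = 63.162 m, so the well at 82.1 m is 18.938 m downgradient of the peak.
√(4πDt) = 87.98 m, giving peak height M/(n_e·A·√(4πDt)) = 128/(0.44 × 71.7 × 87.98) = 0.04612 kg/m³.
(x−vt)²/(4Dt) = (18.938)²/(4 × 2.36 × 261) = 0.1456; exp(−0.1456) = 0.8645.
C = 0.04612 × 0.8645 = 0.0399 kg/m³.

0.0399 kg/m³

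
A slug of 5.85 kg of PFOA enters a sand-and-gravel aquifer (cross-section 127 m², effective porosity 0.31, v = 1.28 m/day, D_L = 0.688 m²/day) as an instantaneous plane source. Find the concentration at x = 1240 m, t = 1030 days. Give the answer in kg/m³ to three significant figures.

0.000180 kg/m³

For an instantaneous plane source, C(x,t) = M/(n_e·A·√(4πDt)) · exp(−(x−vt)²/(4Dt)), with n_e·A the pore (flow) area.
Plume center vt = 1.28 × 1030 = 1318.4 m, so the well at 1240 m is 78.4 m upgradient of the peak.
√(4πDt) = 94.37 m, giving peak height M/(n_e·A·√(4πDt)) = 5.85/(0.31 × 127 × 94.37) = 0.001575 kg/m³.
(x−vt)²/(4Dt) = (-78.4)²/(4 × 0.688 × 1030) = 2.168; exp(−2.168) = 0.1144.
C = 0.001575 × 0.1144 = 0.000180 kg/m³.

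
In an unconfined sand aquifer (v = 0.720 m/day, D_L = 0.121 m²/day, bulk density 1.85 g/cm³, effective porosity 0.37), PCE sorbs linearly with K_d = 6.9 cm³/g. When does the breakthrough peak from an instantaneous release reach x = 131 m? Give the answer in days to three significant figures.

6450 days

Retardation factor R = 1 + ρ_b·K_d/n = 1 + 1.85 × 6.9/0.37 = 35.50.
Sorption retards both mechanisms: v_R = v/R = 0.02028 m/day, D_R = D/R = 0.003408 m²/day.
Peak time from v_R²t² + 2D_R t − x² = 0: t = (√(D_R² + v_R²x²) − D_R)/v_R².
√(D_R² + v_R²x²) = √(0.003408² + 0.02028² × 131²) = 2.657; v_R² = 0.0004113.
t = (2.657 − 0.003408)/0.0004113 = 6450 days.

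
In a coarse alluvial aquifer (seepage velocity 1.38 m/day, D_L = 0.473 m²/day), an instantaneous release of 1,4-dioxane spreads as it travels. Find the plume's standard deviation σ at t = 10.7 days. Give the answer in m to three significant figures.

3.18 m

Dispersive spreading gives a Gaussian with σ² = 2Dt; advection only shifts the center.
σ = √(2 × 0.473 × 10.7) = 3.18 m.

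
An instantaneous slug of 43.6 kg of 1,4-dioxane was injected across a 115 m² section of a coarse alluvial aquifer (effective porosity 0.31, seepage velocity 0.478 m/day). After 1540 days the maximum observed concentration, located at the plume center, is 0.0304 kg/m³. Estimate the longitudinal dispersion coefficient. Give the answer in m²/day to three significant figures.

0.0836 m²/day

At the plume center C_max = M/(n_e·A·√(4πDt)), so D = M²/(4πt·(n_e·A·C_max)²).
n_e·A·C_max = 0.31 × 115 × 0.0304 = 1.084 kg/m.
D = 43.6²/(4π × 1540 × 1.084²) = 0.0836 m²/day.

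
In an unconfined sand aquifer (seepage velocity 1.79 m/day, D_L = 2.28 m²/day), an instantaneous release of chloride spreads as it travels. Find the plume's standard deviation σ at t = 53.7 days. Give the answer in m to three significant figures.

Dispersive spreading gives a Gaussian with σ² = 2Dt; advection only shifts the center.
σ = √(2 × 2.28 × 53.7) = 15.6 m.

15.6 m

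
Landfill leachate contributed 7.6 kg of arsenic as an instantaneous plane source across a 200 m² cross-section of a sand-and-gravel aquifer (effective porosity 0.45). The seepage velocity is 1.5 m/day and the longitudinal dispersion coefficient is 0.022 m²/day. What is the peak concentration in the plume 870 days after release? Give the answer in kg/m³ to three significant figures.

0.00544 kg/m³

The peak of an instantaneous 1D plume sits at x = vt; there the Gaussian factor is 1 and C_max = M/(n_e·A·√(4πDt)), where n_e·A is the pore area the mass is dissolved in.
√(4πDt) = √(4π × 0.022 × 870) = 15.51 m, so C_max = 7.6/(0.45 × 200 × 15.51) = 0.00544 kg/m³.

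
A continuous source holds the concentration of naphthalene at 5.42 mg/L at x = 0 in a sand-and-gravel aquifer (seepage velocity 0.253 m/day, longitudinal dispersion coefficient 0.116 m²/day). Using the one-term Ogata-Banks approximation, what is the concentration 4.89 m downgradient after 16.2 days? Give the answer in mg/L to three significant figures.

For a continuous step input, C/C₀ ≈ ½·erfc((x−vt)/(2√(Dt))).
vt = 0.253 × 16.2 = 4.0986 m and 2√(Dt) = 2√(0.116 × 16.2) = 2.742 m.
Argument (x−vt)/(2√(Dt)) = (4.89 − 4.0986)/2.742 = 0.2886; ½·erfc(0.2886) = 0.3416.
C = 5.42 × 0.3416 = 1.85 mg/L.

1.85 mg/L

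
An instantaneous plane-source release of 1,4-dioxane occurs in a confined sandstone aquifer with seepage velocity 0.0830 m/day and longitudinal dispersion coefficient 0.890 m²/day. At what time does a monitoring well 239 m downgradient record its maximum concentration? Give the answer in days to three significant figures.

For the 1D instantaneous-source solution, setting ∂C/∂t = 0 at fixed x gives v²t² + 2Dt − x² = 0, so t = (√(D² + v²x²) − D)/v².
√(D² + v²x²) = √(0.890² + 0.0830² × 239²) = 19.86; v² = 0.006889.
t = (19.86 − 0.890)/0.006889 = 2750 days (vs. the pure-advection estimate x/v = 2880 d).

2750 days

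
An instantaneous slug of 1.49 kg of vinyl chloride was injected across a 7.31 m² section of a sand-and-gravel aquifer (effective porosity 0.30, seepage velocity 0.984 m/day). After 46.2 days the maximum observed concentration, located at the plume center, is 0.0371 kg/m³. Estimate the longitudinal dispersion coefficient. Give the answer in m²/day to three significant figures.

0.578 m²/day

At the plume center C_max = M/(n_e·A·√(4πDt)), so D = M²/(4πt·(n_e·A·C_max)²).
n_e·A·C_max = 0.30 × 7.31 × 0.0371 = 0.08136 kg/m.
D = 1.49²/(4π × 46.2 × 0.08136²) = 0.578 m²/day.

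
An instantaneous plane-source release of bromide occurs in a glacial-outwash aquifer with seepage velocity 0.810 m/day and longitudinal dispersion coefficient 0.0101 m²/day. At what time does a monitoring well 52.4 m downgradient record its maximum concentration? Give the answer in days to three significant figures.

64.7 days

For the 1D instantaneous-source solution, setting ∂C/∂t = 0 at fixed x gives v²t² + 2Dt − x² = 0, so t = (√(D² + v²x²) − D)/v².
√(D² + v²x²) = √(0.0101² + 0.810² × 52.4²) = 42.44; v² = 0.6561.
t = (42.44 − 0.0101)/0.6561 = 64.7 days (vs. the pure-advection estimate x/v = 64.7 d).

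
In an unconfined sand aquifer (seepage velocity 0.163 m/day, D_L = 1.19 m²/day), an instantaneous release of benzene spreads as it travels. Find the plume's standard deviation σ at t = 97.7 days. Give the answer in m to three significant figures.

15.2 m

Dispersive spreading gives a Gaussian with σ² = 2Dt; advection only shifts the center.
σ = √(2 × 1.19 × 97.7) = 15.2 m.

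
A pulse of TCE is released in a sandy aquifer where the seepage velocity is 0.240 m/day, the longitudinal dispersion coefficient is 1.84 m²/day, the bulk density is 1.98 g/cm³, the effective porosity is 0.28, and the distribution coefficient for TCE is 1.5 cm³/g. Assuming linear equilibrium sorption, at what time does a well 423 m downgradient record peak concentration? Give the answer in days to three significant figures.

20100 days

Retardation factor R = 1 + ρ_b·K_d/n = 1 + 1.98 × 1.5/0.28 = 11.61.
Sorption retards both mechanisms: v_R = v/R = 0.02067 m/day, D_R = D/R = 0.1585 m²/day.
Peak time from v_R²t² + 2D_R t − x² = 0: t = (√(D_R² + v_R²x²) − D_R)/v_R².
√(D_R² + v_R²x²) = √(0.1585² + 0.02067² × 423²) = 8.745; v_R² = 0.0004272.
t = (8.745 − 0.1585)/0.0004272 = 20100 days.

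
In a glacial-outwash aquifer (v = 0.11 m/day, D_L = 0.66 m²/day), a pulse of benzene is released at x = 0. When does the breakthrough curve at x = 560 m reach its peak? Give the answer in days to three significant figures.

For the 1D instantaneous-source solution, setting ∂C/∂t = 0 at fixed x gives v²t² + 2Dt − x² = 0, so t = (√(D² + v²x²) − D)/v².
√(D² + v²x²) = √(0.66² + 0.11² × 560²) = 61.60; v² = 0.0121.
t = (61.60 − 0.66)/0.0121 = 5040 days (vs. the pure-advection estimate x/v = 5090 d).

5040 days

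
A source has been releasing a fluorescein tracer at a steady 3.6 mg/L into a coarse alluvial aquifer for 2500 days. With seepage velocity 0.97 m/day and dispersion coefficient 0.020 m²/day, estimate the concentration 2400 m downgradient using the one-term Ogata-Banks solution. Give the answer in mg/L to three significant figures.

3.58 mg/L

For a continuous step input, C/C₀ ≈ ½·erfc((x−vt)/(2√(Dt))).
vt = 0.97 × 2500 = 2425 m and 2√(Dt) = 2√(0.020 × 2500) = 14.14 m.
Argument (x−vt)/(2√(Dt)) = (2400 − 2425)/14.14 = -1.768; ½·erfc(-1.768) = 0.9938.
C = 3.6 × 0.9938 = 3.58 mg/L.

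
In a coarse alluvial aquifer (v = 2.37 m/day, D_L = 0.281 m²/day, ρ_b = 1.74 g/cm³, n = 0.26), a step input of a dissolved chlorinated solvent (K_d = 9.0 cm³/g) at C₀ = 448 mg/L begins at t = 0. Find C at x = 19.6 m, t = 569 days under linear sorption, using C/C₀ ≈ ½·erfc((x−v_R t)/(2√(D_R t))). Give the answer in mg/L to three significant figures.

383 mg/L

Retardation factor R = 1 + ρ_b·K_d/n = 1 + 1.74 × 9.0/0.26 = 61.23.
Sorption retards both mechanisms: v_R = v/R = 0.03871 m/day, D_R = D/R = 0.004589 m²/day.
v_R·t = 0.03871 × 569 = 22.02599 m; 2√(D_R t) = 3.232 m; argument = (19.6 − 22.02599)/3.232 = -0.7506.
C = C₀ × ½·erfc(-0.7506) = 448 × 0.8558 = 383 mg/L.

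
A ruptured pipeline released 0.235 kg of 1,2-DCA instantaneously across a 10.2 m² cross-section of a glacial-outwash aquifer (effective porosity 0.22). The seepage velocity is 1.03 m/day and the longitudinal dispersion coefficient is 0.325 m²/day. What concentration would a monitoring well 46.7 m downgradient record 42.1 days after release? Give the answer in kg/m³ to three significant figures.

For an instantaneous plane source, C(x,t) = M/(n_e·A·√(4πDt)) · exp(−(x−vt)²/(4Dt)), with n_e·A the pore (flow) area.
Plume center vt = 1.03 × 42.1 = 43.363 m, so the well at 46.7 m is 3.337 m downgradient of the peak.
√(4πDt) = 13.11 m, giving peak height M/(n_e·A·√(4πDt)) = 0.235/(0.22 × 10.2 × 13.11) = 0.007988 kg/m³.
(x−vt)²/(4Dt) = (3.337)²/(4 × 0.325 × 42.1) = 0.2035; exp(−0.2035) = 0.8159.
C = 0.007988 × 0.8159 = 0.00652 kg/m³.

0.00652 kg/m³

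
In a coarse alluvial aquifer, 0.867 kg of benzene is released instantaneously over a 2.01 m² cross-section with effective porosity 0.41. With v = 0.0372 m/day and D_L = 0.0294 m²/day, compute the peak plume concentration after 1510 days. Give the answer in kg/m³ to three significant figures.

0.0445 kg/m³

The peak of an instantaneous 1D plume sits at x = vt; there the Gaussian factor is 1 and C_max = M/(n_e·A·√(4πDt)), where n_e·A is the pore area the mass is dissolved in.
√(4πDt) = √(4π × 0.0294 × 1510) = 23.62 m, so C_max = 0.867/(0.41 × 2.01 × 23.62) = 0.0445 kg/m³.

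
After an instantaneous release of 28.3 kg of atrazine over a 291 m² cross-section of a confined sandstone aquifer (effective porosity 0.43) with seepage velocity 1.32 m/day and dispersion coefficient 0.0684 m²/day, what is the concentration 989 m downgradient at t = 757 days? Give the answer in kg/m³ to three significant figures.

0.00534 kg/m³

For an instantaneous plane source, C(x,t) = M/(n_e·A·√(4πDt)) · exp(−(x−vt)²/(4Dt)), with n_e·A the pore (flow) area.
Plume center vt = 1.32 × 757 = 999.24 m, so the well at 989 m is 10.24 m upgradient of the peak.
√(4πDt) = 25.51 m, giving peak height M/(n_e·A·√(4πDt)) = 28.3/(0.43 × 291 × 25.51) = 0.008866 kg/m³.
(x−vt)²/(4Dt) = (-10.24)²/(4 × 0.0684 × 757) = 0.5063; exp(−0.5063) = 0.6027.
C = 0.008866 × 0.6027 = 0.00534 kg/m³.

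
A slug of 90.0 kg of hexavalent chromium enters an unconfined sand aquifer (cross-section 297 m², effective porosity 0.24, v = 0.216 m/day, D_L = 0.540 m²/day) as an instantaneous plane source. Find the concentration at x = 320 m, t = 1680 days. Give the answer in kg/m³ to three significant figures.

0.00712 kg/m³

For an instantaneous plane source, C(x,t) = M/(n_e·A·√(4πDt)) · exp(−(x−vt)²/(4Dt)), with n_e·A the pore (flow) area.
Plume center vt = 0.216 × 1680 = 362.88 m, so the well at 320 m is 42.88 m upgradient of the peak.
√(4πDt) = 106.8 m, giving peak height M/(n_e·A·√(4πDt)) = 90.0/(0.24 × 297 × 106.8) = 0.01182 kg/m³.
(x−vt)²/(4Dt) = (-42.88)²/(4 × 0.540 × 1680) = 0.5067; exp(−0.5067) = 0.6025.
C = 0.01182 × 0.6025 = 0.00712 kg/m³.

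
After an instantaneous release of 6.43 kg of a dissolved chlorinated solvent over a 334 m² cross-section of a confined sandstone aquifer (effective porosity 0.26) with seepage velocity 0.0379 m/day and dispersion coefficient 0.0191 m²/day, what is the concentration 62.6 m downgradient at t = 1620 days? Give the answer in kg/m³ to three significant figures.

0.00371 kg/m³

For an instantaneous plane source, C(x,t) = M/(n_e·A·√(4πDt)) · exp(−(x−vt)²/(4Dt)), with n_e·A the pore (flow) area.
Plume center vt = 0.0379 × 1620 = 61.398 m, so the well at 62.6 m is 1.202 m downgradient of the peak.
√(4πDt) = 19.72 m, giving peak height M/(n_e·A·√(4πDt)) = 6.43/(0.26 × 334 × 19.72) = 0.003755 kg/m³.
(x−vt)²/(4Dt) = (1.202)²/(4 × 0.0191 × 1620) = 0.01167; exp(−0.01167) = 0.9884.
C = 0.003755 × 0.9884 = 0.00371 kg/m³.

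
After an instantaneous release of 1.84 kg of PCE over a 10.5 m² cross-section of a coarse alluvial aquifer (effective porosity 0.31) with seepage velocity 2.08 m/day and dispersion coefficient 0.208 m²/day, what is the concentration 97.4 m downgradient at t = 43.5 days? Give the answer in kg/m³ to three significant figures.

0.0141 kg/m³

For an instantaneous plane source, C(x,t) = M/(n_e·A·√(4πDt)) · exp(−(x−vt)²/(4Dt)), with n_e·A the pore (flow) area.
Plume center vt = 2.08 × 43.5 = 90.48 m, so the well at 97.4 m is 6.92 m downgradient of the peak.
√(4πDt) = 10.66 m, giving peak height M/(n_e·A·√(4πDt)) = 1.84/(0.31 × 10.5 × 10.66) = 0.05303 kg/m³.
(x−vt)²/(4Dt) = (6.92)²/(4 × 0.208 × 43.5) = 1.323; exp(−1.323) = 0.2663.
C = 0.05303 × 0.2663 = 0.0141 kg/m³.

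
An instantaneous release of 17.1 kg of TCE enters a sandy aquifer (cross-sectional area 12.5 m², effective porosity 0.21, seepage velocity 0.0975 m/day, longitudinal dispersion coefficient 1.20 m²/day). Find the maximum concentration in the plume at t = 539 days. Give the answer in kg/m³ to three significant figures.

0.0723 kg/m³

The peak of an instantaneous 1D plume sits at x = vt; there the Gaussian factor is 1 and C_max = M/(n_e·A·√(4πDt)), where n_e·A is the pore area the mass is dissolved in.
√(4πDt) = √(4π × 1.20 × 539) = 90.16 m, so C_max = 17.1/(0.21 × 12.5 × 90.16) = 0.0723 kg/m³.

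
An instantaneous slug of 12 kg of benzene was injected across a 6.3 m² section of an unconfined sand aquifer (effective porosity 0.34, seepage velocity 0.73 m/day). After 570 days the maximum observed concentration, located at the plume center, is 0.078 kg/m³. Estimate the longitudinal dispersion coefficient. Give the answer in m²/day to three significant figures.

At the plume center C_max = M/(n_e·A·√(4πDt)), so D = M²/(4πt·(n_e·A·C_max)²).
n_e·A·C_max = 0.34 × 6.3 × 0.078 = 0.1671 kg/m.
D = 12²/(4π × 570 × 0.1671²) = 0.720 m²/day.

0.720 m²/day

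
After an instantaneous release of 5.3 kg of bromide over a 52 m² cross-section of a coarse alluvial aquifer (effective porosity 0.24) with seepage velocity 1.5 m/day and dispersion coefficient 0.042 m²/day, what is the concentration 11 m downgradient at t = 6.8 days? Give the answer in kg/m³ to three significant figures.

For an instantaneous plane source, C(x,t) = M/(n_e·A·√(4πDt)) · exp(−(x−vt)²/(4Dt)), with n_e·A the pore (flow) area.
Plume center vt = 1.5 × 6.8 = 10.2 m, so the well at 11 m is 0.8 m downgradient of the peak.
√(4πDt) = 1.894 m, giving peak height M/(n_e·A·√(4πDt)) = 5.3/(0.24 × 52 × 1.894) = 0.2242 kg/m³.
(x−vt)²/(4Dt) = (0.8)²/(4 × 0.042 × 6.8) = 0.5602; exp(−0.5602) = 0.5711.
C = 0.2242 × 0.5711 = 0.128 kg/m³.

0.128 kg/m³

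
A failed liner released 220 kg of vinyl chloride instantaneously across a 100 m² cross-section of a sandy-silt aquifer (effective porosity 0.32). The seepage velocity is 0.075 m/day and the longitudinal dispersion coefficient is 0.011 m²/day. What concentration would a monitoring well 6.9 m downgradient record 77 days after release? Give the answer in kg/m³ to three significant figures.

1.45 kg/m³

For an instantaneous plane source, C(x,t) = M/(n_e·A·√(4πDt)) · exp(−(x−vt)²/(4Dt)), with n_e·A the pore (flow) area.
Plume center vt = 0.075 × 77 = 5.775 m, so the well at 6.9 m is 1.125 m downgradient of the peak.
√(4πDt) = 3.262 m, giving peak height M/(n_e·A·√(4πDt)) = 220/(0.32 × 100 × 3.262) = 2.108 kg/m³.
(x−vt)²/(4Dt) = (1.125)²/(4 × 0.011 × 77) = 0.3736; exp(−0.3736) = 0.6883.
C = 2.108 × 0.6883 = 1.45 kg/m³.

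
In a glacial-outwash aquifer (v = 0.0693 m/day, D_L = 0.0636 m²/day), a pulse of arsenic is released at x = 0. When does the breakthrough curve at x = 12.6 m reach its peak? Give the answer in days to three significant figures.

For the 1D instantaneous-source solution, setting ∂C/∂t = 0 at fixed x gives v²t² + 2Dt − x² = 0, so t = (√(D² + v²x²) − D)/v².
√(D² + v²x²) = √(0.0636² + 0.0693² × 12.6²) = 0.8755; v² = 0.00480249.
t = (0.8755 − 0.0636)/0.00480249 = 169 days (vs. the pure-advection estimate x/v = 182 d).

169 days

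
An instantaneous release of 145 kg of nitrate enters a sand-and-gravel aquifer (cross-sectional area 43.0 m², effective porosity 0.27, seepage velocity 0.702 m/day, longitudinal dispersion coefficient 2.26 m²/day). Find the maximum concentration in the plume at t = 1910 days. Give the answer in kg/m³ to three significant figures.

0.0536 kg/m³

The peak of an instantaneous 1D plume sits at x = vt; there the Gaussian factor is 1 and C_max = M/(n_e·A·√(4πDt)), where n_e·A is the pore area the mass is dissolved in.
√(4πDt) = √(4π × 2.26 × 1910) = 232.9 m, so C_max = 145/(0.27 × 43.0 × 232.9) = 0.0536 kg/m³.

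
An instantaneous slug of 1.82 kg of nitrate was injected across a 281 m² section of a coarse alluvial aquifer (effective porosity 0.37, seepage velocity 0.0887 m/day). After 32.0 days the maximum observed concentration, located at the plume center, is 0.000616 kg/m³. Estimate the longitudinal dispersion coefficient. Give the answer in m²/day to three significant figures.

2.01 m²/day

At the plume center C_max = M/(n_e·A·√(4πDt)), so D = M²/(4πt·(n_e·A·C_max)²).
n_e·A·C_max = 0.37 × 281 × 0.000616 = 0.06405 kg/m.
D = 1.82²/(4π × 32.0 × 0.06405²) = 2.01 m²/day.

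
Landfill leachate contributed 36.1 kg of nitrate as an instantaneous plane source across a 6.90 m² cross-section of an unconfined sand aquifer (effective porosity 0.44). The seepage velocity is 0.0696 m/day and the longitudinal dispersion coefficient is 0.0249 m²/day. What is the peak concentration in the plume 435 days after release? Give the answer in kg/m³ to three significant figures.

1.02 kg/m³

The peak of an instantaneous 1D plume sits at x = vt; there the Gaussian factor is 1 and C_max = M/(n_e·A·√(4πDt)), where n_e·A is the pore area the mass is dissolved in.
√(4πDt) = √(4π × 0.0249 × 435) = 11.67 m, so C_max = 36.1/(0.44 × 6.90 × 11.67) = 1.02 kg/m³.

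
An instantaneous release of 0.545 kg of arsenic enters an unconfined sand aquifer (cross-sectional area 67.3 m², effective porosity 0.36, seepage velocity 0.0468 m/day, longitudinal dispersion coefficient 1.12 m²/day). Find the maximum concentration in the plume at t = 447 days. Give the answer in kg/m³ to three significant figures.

0.000284 kg/m³

The peak of an instantaneous 1D plume sits at x = vt; there the Gaussian factor is 1 and C_max = M/(n_e·A·√(4πDt)), where n_e·A is the pore area the mass is dissolved in.
√(4πDt) = √(4π × 1.12 × 447) = 79.32 m, so C_max = 0.545/(0.36 × 67.3 × 79.32) = 0.000284 kg/m³.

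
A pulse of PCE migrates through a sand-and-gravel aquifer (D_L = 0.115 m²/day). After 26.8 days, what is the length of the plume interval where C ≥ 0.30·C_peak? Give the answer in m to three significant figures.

The plume is Gaussian with σ = √(2Dt) = √(2 × 0.115 × 26.8) = 2.483 m.
C/C_peak = exp(−Δx²/(2σ²)) = 0.30 ⇒ Δx = σ·√(−2 ln 0.30) = 2.483 × 1.552 = 3.854 m.
Width = 2Δx = 7.71 m.

7.71 m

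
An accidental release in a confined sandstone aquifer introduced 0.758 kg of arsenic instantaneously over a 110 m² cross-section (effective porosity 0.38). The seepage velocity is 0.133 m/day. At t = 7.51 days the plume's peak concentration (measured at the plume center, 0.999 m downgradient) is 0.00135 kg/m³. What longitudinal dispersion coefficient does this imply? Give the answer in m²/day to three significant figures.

At the plume center C_max = M/(n_e·A·√(4πDt)), so D = M²/(4πt·(n_e·A·C_max)²).
n_e·A·C_max = 0.38 × 110 × 0.00135 = 0.05643 kg/m.
D = 0.758²/(4π × 7.51 × 0.05643²) = 1.91 m²/day.

1.91 m²/day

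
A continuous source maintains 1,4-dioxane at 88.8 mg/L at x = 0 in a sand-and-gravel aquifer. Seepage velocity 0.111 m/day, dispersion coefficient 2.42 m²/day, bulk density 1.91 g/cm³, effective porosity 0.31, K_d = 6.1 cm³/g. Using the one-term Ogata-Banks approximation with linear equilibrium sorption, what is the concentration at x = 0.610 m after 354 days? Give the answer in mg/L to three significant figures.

Retardation factor R = 1 + ρ_b·K_d/n = 1 + 1.91 × 6.1/0.31 = 38.58.
Sorption retards both mechanisms: v_R = v/R = 0.002877 m/day, D_R = D/R = 0.06273 m²/day.
v_R·t = 0.002877 × 354 = 1.018458 m; 2√(D_R t) = 9.425 m; argument = (0.610 − 1.018458)/9.425 = -0.04334.
C = C₀ × ½·erfc(-0.04334) = 88.8 × 0.5244 = 46.6 mg/L.

46.6 mg/L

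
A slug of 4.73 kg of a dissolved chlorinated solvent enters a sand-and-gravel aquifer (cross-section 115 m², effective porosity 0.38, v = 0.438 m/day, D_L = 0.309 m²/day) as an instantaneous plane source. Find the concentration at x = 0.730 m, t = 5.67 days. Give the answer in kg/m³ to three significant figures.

0.0149 kg/m³

For an instantaneous plane source, C(x,t) = M/(n_e·A·√(4πDt)) · exp(−(x−vt)²/(4Dt)), with n_e·A the pore (flow) area.
Plume center vt = 0.438 × 5.67 = 2.48346 m, so the well at 0.730 m is 1.75346 m upgradient of the peak.
√(4πDt) = 4.692 m, giving peak height M/(n_e·A·√(4πDt)) = 4.73/(0.38 × 115 × 4.692) = 0.02307 kg/m³.
(x−vt)²/(4Dt) = (-1.75346)²/(4 × 0.309 × 5.67) = 0.4387; exp(−0.4387) = 0.6449.
C = 0.02307 × 0.6449 = 0.0149 kg/m³.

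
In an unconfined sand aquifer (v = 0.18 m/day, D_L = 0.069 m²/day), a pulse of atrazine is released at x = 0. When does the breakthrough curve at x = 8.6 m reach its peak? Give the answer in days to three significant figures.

45.7 days

For the 1D instantaneous-source solution, setting ∂C/∂t = 0 at fixed x gives v²t² + 2Dt − x² = 0, so t = (√(D² + v²x²) − D)/v².
√(D² + v²x²) = √(0.069² + 0.18² × 8.6²) = 1.550; v² = 0.0324.
t = (1.550 − 0.069)/0.0324 = 45.7 days (vs. the pure-advection estimate x/v = 47.8 d).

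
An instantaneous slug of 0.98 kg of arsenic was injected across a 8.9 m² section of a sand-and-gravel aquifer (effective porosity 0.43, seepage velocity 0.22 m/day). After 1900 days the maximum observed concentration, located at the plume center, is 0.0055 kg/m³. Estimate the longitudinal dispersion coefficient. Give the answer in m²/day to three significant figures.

0.0908 m²/day

At the plume center C_max = M/(n_e·A·√(4πDt)), so D = M²/(4πt·(n_e·A·C_max)²).
n_e·A·C_max = 0.43 × 8.9 × 0.0055 = 0.02105 kg/m.
D = 0.98²/(4π × 1900 × 0.02105²) = 0.0908 m²/day.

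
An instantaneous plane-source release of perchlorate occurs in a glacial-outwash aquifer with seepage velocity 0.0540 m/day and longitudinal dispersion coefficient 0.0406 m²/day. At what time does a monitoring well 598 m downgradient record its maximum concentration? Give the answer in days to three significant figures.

11100 days

For the 1D instantaneous-source solution, setting ∂C/∂t = 0 at fixed x gives v²t² + 2Dt − x² = 0, so t = (√(D² + v²x²) − D)/v².
√(D² + v²x²) = √(0.0406² + 0.0540² × 598²) = 32.29; v² = 0.002916.
t = (32.29 − 0.0406)/0.002916 = 11100 days (vs. the pure-advection estimate x/v = 11100 d).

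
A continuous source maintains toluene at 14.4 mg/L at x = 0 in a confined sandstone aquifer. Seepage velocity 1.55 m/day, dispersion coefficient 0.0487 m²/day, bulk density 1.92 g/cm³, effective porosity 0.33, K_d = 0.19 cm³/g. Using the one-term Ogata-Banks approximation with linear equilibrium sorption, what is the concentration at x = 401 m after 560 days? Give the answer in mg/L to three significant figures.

Retardation factor R = 1 + ρ_b·K_d/n = 1 + 1.92 × 0.19/0.33 = 2.105.
Sorption retards both mechanisms: v_R = v/R = 0.7363 m/day, D_R = D/R = 0.02314 m²/day.
v_R·t = 0.7363 × 560 = 412.328 m; 2√(D_R t) = 7.200 m; argument = (401 − 412.328)/7.200 = -1.573.
C = C₀ × ½·erfc(-1.573) = 14.4 × 0.9869 = 14.2 mg/L.

14.2 mg/L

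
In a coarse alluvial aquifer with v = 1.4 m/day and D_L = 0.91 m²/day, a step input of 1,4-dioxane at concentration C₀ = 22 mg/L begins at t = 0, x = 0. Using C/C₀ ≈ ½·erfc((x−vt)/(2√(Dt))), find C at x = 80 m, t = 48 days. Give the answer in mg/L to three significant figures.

1.88 mg/L

For a continuous step input, C/C₀ ≈ ½·erfc((x−vt)/(2√(Dt))).
vt = 1.4 × 48 = 67.2 m and 2√(Dt) = 2√(0.91 × 48) = 13.22 m.
Argument (x−vt)/(2√(Dt)) = (80 − 67.2)/13.22 = 0.9682; ½·erfc(0.9682) = 0.08546.
C = 22 × 0.08546 = 1.88 mg/L.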